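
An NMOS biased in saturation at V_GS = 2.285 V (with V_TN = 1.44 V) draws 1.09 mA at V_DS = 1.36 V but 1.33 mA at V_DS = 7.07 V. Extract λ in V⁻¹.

With V_GS fixed, I_D ∝ (1 + λ V_DS) in saturation, so I_D2/I_D1 = (1 + λ V_DS2)/(1 + λ V_DS1).
1.33/1.09 = 1.22 = (1 + 7.07 λ)/(1 + 1.36 λ).
Solving: λ (I_D1 V_DS2 − I_D2 V_DS1) = I_D2 − I_D1, so λ = (1.33 − 1.09) / (1.09 × 7.07 − 1.33 × 1.36) = 0.24 / 5.9 = 0.0407 V⁻¹.

λ = 0.0407 V⁻¹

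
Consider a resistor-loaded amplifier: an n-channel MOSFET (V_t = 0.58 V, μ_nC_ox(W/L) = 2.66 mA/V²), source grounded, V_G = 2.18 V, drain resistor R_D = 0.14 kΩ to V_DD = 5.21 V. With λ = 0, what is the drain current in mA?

V_GS = V_G = 2.18 V, so V_ov = 2.18 − 0.58 = 1.6 V.
Assume saturation: I_D = ½ k_n V_ov² = 0.5 × 2.66 × 1.6² = 3.4 mA, giving V_DS = V_DD − I_D R_D = 5.21 − 3.4 × 0.14 = 4.73 V.
V_DS = 4.73 V ≥ V_ov = 1.6 V, confirming saturation.

I_D = 3.40 mA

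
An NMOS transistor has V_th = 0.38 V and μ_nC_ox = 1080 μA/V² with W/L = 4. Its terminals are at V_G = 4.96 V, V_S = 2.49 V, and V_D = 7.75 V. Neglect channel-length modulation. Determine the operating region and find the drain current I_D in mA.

Saturation; I_D = 9.44 mA

V_GS = V_G − V_S = 4.96 − 2.49 = 2.47 V; V_DS = V_D − V_S = 7.75 − 2.49 = 5.26 V.
k_n = μ_nC_ox · (W/L) = 4.32 mA/V².
V_ov = V_GS − V_th = 2.47 − 0.38 = 2.09 V.
Since V_DS = 5.26 V ≥ V_ov = 2.09 V, the device is in saturation.
I_D = ½ k_n V_ov² = 0.5 × 4.32 × 2.09² = 9.44 mA.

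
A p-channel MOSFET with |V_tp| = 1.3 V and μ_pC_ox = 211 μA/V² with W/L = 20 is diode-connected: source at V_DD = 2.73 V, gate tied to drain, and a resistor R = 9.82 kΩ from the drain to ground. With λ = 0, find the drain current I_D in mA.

With gate tied to drain, V_SG = V_SD ≥ V_SG − |V_tp|, so the device is in saturation.
k_p = μ_pC_ox · (W/L) = 4.22 mA/V².
KCL at the drain: ½ k_p (V_SG − |V_tp|)² = (V_DD − V_SG)/R.
Let x = V_SG − 1.3. Then 20.7 x² + x − 1.43 = 0, giving x = 0.24 V (positive root), so V_SG = 1.54 V.
I_D = (V_DD − V_SG)/R = (2.73 − 1.54) / 9.82 = 0.121 mA.

I_D = 0.121 mA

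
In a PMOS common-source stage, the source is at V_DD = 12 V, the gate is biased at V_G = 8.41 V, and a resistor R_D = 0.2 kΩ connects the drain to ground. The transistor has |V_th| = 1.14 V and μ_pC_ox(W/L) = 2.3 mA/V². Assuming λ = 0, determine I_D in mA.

I_D = 6.90 mA

V_SG = V_DD − V_G = 12 − 8.41 = 3.59 V, so V_ov = 3.59 − 1.14 = 2.45 V.
Assume saturation: I_D = ½ k_p V_ov² = 0.5 × 2.3 × 2.45² = 6.9 mA, giving V_SD = V_DD − I_D R_D = 12 − 6.9 × 0.2 = 10.6 V.
V_SD = 10.6 V ≥ V_ov = 2.45 V, confirming saturation.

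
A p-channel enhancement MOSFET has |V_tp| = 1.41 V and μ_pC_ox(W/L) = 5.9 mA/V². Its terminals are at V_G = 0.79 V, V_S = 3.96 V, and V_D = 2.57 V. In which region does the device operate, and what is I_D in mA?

Triode; I_D = 8.73 mA

V_SG = V_S − V_G = 3.96 − 0.79 = 3.17 V; V_SD = V_S − V_D = 3.96 − 2.57 = 1.39 V.
V_ov = V_SG − |V_tp| = 3.17 − 1.41 = 1.76 V.
Since V_SD = 1.39 V < V_ov = 1.76 V, the device is in the triode region.
I_D = k_p [V_ov · V_SD − ½ V_SD²] = 5.9 × [1.76 × 1.39 − 0.5 × 1.39²] = 8.73 mA.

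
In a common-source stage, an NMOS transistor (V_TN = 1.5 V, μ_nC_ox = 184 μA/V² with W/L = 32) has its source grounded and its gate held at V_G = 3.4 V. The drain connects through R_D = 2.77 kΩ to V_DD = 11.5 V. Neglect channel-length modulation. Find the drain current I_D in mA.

I_D = 4.01 mA

V_GS = V_G = 3.4 V, so V_ov = 3.4 − 1.5 = 1.9 V.
k_n = μ_nC_ox · (W/L) = 5.888 mA/V².
Assume saturation: I_D = ½ k_n V_ov² = 0.5 × 5.888 × 1.9² = 10.6 mA, giving V_DS = V_DD − I_D R_D = 11.5 − 10.6 × 2.77 = -17.9 V.
But -17.9 V < V_ov = 1.9 V, so the device is actually in triode.
In triode I_D = k_n[V_ov V_DS − ½ V_DS²] and I_D = (V_DD − V_DS)/R_D. Equating: 8.15 V_DS² − 31.99 V_DS + 11.5 = 0, giving V_DS = 0.4 V (the root below V_ov).
I_D = (11.5 − 0.4) / 2.77 = 4.01 mA.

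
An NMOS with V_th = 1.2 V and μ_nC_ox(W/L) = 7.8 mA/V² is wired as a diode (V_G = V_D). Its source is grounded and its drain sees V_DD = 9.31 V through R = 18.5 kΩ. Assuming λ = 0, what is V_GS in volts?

V_GS = 1.53 V

With gate tied to drain, V_GS = V_DS ≥ V_GS − V_th, so the device is in saturation.
KCL at the drain: ½ k_n (V_GS − V_th)² = (V_DD − V_GS)/R.
Let x = V_GS − 1.2. Then 72.1 x² + x − 8.11 = 0, giving x = 0.328 V (positive root), so V_GS = 1.53 V.
I_D = (V_DD − V_GS)/R = (9.31 − 1.53) / 18.5 = 0.421 mA.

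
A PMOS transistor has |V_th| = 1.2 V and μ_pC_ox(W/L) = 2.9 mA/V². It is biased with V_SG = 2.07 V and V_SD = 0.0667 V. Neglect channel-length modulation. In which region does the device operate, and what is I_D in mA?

Triode; I_D = 0.162 mA

V_ov = V_SG − |V_th| = 2.07 − 1.2 = 0.87 V.
Since V_SD = 0.0667 V < V_ov = 0.87 V, the device is in the triode region.
I_D = k_p [V_ov · V_SD − ½ V_SD²] = 2.9 × [0.87 × 0.0667 − 0.5 × 0.0667²] = 0.162 mA.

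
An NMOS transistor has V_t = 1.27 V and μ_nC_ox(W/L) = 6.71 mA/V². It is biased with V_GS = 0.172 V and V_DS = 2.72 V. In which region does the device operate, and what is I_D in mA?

Cutoff; I_D = 0 mA

V_GS = 0.172 V < V_t = 1.27 V, so the transistor is in cutoff.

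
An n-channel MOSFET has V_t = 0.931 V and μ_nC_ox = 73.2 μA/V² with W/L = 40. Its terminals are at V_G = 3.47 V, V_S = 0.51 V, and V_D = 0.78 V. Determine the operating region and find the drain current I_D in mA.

Triode; I_D = 1.50 mA

V_GS = V_G − V_S = 3.47 − 0.51 = 2.96 V; V_DS = V_D − V_S = 0.78 − 0.51 = 0.27 V.
k_n = μ_nC_ox · (W/L) = 2.928 mA/V².
V_ov = V_GS − V_t = 2.96 − 0.931 = 2.03 V.
Since V_DS = 0.27 V < V_ov = 2.03 V, the device is in the triode region.
I_D = k_n [V_ov · V_DS − ½ V_DS²] = 2.928 × [2.03 × 0.27 − 0.5 × 0.27²] = 1.5 mA.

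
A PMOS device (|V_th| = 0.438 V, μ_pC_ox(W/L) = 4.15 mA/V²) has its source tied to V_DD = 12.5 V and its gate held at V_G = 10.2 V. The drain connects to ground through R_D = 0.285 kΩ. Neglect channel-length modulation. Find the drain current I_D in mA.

V_SG = V_DD − V_G = 12.5 − 10.2 = 2.3 V, so V_ov = 2.3 − 0.438 = 1.86 V.
Assume saturation: I_D = ½ k_p V_ov² = 0.5 × 4.15 × 1.86² = 7.19 mA, giving V_SD = V_DD − I_D R_D = 12.5 − 7.19 × 0.285 = 10.4 V.
V_SD = 10.4 V ≥ V_ov = 1.86 V, confirming saturation.

I_D = 7.19 mA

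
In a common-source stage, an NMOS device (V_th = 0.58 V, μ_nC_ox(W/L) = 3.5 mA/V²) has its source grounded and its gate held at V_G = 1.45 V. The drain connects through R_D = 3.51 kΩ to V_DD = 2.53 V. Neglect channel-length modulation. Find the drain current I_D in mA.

V_GS = V_G = 1.45 V, so V_ov = 1.45 − 0.58 = 0.87 V.
Assume saturation: I_D = ½ k_n V_ov² = 0.5 × 3.5 × 0.87² = 1.32 mA, giving V_DS = V_DD − I_D R_D = 2.53 − 1.32 × 3.51 = -2.12 V.
But -2.12 V < V_ov = 0.87 V, so the device is actually in triode.
In triode I_D = k_n[V_ov V_DS − ½ V_DS²] and I_D = (V_DD − V_DS)/R_D. Equating: 6.14 V_DS² − 11.69 V_DS + 2.53 = 0, giving V_DS = 0.249 V (the root below V_ov).
I_D = (2.53 − 0.249) / 3.51 = 0.65 mA.

I_D = 0.650 mA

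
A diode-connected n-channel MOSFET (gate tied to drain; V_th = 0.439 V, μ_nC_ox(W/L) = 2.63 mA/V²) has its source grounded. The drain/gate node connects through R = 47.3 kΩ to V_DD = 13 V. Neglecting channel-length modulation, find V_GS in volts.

V_GS = 0.880 V

With gate tied to drain, V_GS = V_DS ≥ V_GS − V_th, so the device is in saturation.
KCL at the drain: ½ k_n (V_GS − V_th)² = (V_DD − V_GS)/R.
Let x = V_GS − 0.439. Then 62.2 x² + x − 12.56 = 0, giving x = 0.441 V (positive root), so V_GS = 0.88 V.
I_D = (V_DD − V_GS)/R = (13 − 0.88) / 47.3 = 0.256 mA.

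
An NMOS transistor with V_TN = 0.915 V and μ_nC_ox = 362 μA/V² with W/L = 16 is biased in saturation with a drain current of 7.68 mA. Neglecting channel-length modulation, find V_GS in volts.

V_GS = 2.54 V

k_n = μ_nC_ox · (W/L) = 5.792 mA/V².
In saturation I_D = ½ k_n (V_GS − V_TN)², so V_GS − V_TN = √(2 I_D / k_n) = √(2 × 7.68 / 5.792) = 1.63 V.
V_GS = 0.915 + 1.63 = 2.54 V.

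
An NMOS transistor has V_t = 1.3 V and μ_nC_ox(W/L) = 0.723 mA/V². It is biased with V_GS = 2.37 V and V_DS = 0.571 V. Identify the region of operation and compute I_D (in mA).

Triode; I_D = 0.324 mA

V_ov = V_GS − V_t = 2.37 − 1.3 = 1.07 V.
Since V_DS = 0.571 V < V_ov = 1.07 V, the device is in the triode region.
I_D = k_n [V_ov · V_DS − ½ V_DS²] = 0.723 × [1.07 × 0.571 − 0.5 × 0.571²] = 0.324 mA.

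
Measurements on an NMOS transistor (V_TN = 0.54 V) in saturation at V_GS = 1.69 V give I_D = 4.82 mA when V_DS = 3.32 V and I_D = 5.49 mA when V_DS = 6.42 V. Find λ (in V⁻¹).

With V_GS fixed, I_D ∝ (1 + λ V_DS) in saturation, so I_D2/I_D1 = (1 + λ V_DS2)/(1 + λ V_DS1).
5.49/4.82 = 1.139 = (1 + 6.42 λ)/(1 + 3.32 λ).
Solving: λ (I_D1 V_DS2 − I_D2 V_DS1) = I_D2 − I_D1, so λ = (5.49 − 4.82) / (4.82 × 6.42 − 5.49 × 3.32) = 0.67 / 12.7 = 0.0527 V⁻¹.

λ = 0.0527 V⁻¹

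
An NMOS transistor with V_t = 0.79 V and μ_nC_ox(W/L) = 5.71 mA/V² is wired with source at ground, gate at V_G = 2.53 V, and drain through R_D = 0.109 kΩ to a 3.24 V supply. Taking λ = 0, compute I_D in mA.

V_GS = V_G = 2.53 V, so V_ov = 2.53 − 0.79 = 1.74 V.
Assume saturation: I_D = ½ k_n V_ov² = 0.5 × 5.71 × 1.74² = 8.64 mA, giving V_DS = V_DD − I_D R_D = 3.24 − 8.64 × 0.109 = 2.3 V.
V_DS = 2.3 V ≥ V_ov = 1.74 V, confirming saturation.

I_D = 8.64 mA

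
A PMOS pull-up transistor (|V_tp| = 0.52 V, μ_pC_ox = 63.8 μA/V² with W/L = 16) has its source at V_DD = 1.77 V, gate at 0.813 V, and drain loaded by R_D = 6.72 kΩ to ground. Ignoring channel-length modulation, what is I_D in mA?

I_D = 0.0975 mA

V_SG = V_DD − V_G = 1.77 − 0.813 = 0.957 V, so V_ov = 0.957 − 0.52 = 0.437 V.
k_p = μ_pC_ox · (W/L) = 1.021 mA/V².
Assume saturation: I_D = ½ k_p V_ov² = 0.5 × 1.021 × 0.437² = 0.0975 mA, giving V_SD = V_DD − I_D R_D = 1.77 − 0.0975 × 6.72 = 1.11 V.
V_SD = 1.11 V ≥ V_ov = 0.437 V, confirming saturation.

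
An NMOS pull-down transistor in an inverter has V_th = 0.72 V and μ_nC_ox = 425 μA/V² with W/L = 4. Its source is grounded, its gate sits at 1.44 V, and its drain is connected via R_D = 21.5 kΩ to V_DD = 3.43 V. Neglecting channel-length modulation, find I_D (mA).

V_GS = V_G = 1.44 V, so V_ov = 1.44 − 0.72 = 0.72 V.
k_n = μ_nC_ox · (W/L) = 1.7 mA/V².
Assume saturation: I_D = ½ k_n V_ov² = 0.5 × 1.7 × 0.72² = 0.441 mA, giving V_DS = V_DD − I_D R_D = 3.43 − 0.441 × 21.5 = -6.04 V.
But -6.04 V < V_ov = 0.72 V, so the device is actually in triode.
In triode I_D = k_n[V_ov V_DS − ½ V_DS²] and I_D = (V_DD − V_DS)/R_D. Equating: 18.3 V_DS² − 27.32 V_DS + 3.43 = 0, giving V_DS = 0.138 V (the root below V_ov).
I_D = (3.43 − 0.138) / 21.5 = 0.153 mA.

I_D = 0.153 mA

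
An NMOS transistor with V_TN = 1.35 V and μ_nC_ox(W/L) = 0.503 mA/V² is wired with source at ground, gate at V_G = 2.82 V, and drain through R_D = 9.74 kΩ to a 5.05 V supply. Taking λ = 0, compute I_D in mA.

I_D = 0.435 mA

V_GS = V_G = 2.82 V, so V_ov = 2.82 − 1.35 = 1.47 V.
Assume saturation: I_D = ½ k_n V_ov² = 0.5 × 0.503 × 1.47² = 0.543 mA, giving V_DS = V_DD − I_D R_D = 5.05 − 0.543 × 9.74 = -0.243 V.
But -0.243 V < V_ov = 1.47 V, so the device is actually in triode.
In triode I_D = k_n[V_ov V_DS − ½ V_DS²] and I_D = (V_DD − V_DS)/R_D. Equating: 2.45 V_DS² − 8.202 V_DS + 5.05 = 0, giving V_DS = 0.813 V (the root below V_ov).
I_D = (5.05 − 0.813) / 9.74 = 0.435 mA.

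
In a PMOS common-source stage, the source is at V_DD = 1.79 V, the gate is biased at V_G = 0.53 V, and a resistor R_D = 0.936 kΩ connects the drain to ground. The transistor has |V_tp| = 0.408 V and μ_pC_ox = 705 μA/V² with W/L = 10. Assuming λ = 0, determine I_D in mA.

I_D = 1.57 mA

V_SG = V_DD − V_G = 1.79 − 0.53 = 1.26 V, so V_ov = 1.26 − 0.408 = 0.852 V.
k_p = μ_pC_ox · (W/L) = 7.05 mA/V².
Assume saturation: I_D = ½ k_p V_ov² = 0.5 × 7.05 × 0.852² = 2.56 mA, giving V_SD = V_DD − I_D R_D = 1.79 − 2.56 × 0.936 = -0.605 V.
But -0.605 V < V_ov = 0.852 V, so the device is actually in triode.
In triode I_D = k_p[V_ov V_SD − ½ V_SD²] and I_D = (V_DD − V_SD)/R_D. Equating: 3.3 V_SD² − 6.622 V_SD + 1.79 = 0, giving V_SD = 0.322 V (the root below V_ov).
I_D = (1.79 − 0.322) / 0.936 = 1.57 mA.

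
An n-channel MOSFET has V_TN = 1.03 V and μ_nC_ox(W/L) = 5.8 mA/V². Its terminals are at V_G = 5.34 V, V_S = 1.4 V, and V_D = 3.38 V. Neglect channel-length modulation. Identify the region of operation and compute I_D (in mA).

V_GS = V_G − V_S = 5.34 − 1.4 = 3.94 V; V_DS = V_D − V_S = 3.38 − 1.4 = 1.98 V.
V_ov = V_GS − V_TN = 3.94 − 1.03 = 2.91 V.
Since V_DS = 1.98 V < V_ov = 2.91 V, the device is in the triode region.
I_D = k_n [V_ov · V_DS − ½ V_DS²] = 5.8 × [2.91 × 1.98 − 0.5 × 1.98²] = 22 mA.

Triode; I_D = 22.0 mA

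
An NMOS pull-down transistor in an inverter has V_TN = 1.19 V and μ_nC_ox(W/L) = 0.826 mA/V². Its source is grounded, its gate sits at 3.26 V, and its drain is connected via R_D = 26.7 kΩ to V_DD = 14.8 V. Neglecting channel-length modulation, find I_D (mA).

I_D = 0.541 mA

V_GS = V_G = 3.26 V, so V_ov = 3.26 − 1.19 = 2.07 V.
Assume saturation: I_D = ½ k_n V_ov² = 0.5 × 0.826 × 2.07² = 1.77 mA, giving V_DS = V_DD − I_D R_D = 14.8 − 1.77 × 26.7 = -32.5 V.
But -32.5 V < V_ov = 2.07 V, so the device is actually in triode.
In triode I_D = k_n[V_ov V_DS − ½ V_DS²] and I_D = (V_DD − V_DS)/R_D. Equating: 11 V_DS² − 46.65 V_DS + 14.8 = 0, giving V_DS = 0.345 V (the root below V_ov).
I_D = (14.8 − 0.345) / 26.7 = 0.541 mA.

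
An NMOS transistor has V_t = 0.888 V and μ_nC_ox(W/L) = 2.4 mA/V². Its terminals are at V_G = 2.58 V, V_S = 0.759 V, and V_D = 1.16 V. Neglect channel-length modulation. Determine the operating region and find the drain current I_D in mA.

Triode; I_D = 0.705 mA

V_GS = V_G − V_S = 2.58 − 0.759 = 1.82 V; V_DS = V_D − V_S = 1.16 − 0.759 = 0.401 V.
V_ov = V_GS − V_t = 1.82 − 0.888 = 0.933 V.
Since V_DS = 0.401 V < V_ov = 0.933 V, the device is in the triode region.
I_D = k_n [V_ov · V_DS − ½ V_DS²] = 2.4 × [0.933 × 0.401 − 0.5 × 0.401²] = 0.705 mA.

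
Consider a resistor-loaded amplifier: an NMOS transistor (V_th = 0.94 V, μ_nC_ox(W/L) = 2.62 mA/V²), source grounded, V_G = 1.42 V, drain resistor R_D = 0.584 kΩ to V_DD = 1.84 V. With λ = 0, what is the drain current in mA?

I_D = 0.302 mA

V_GS = V_G = 1.42 V, so V_ov = 1.42 − 0.94 = 0.48 V.
Assume saturation: I_D = ½ k_n V_ov² = 0.5 × 2.62 × 0.48² = 0.302 mA, giving V_DS = V_DD − I_D R_D = 1.84 − 0.302 × 0.584 = 1.66 V.
V_DS = 1.66 V ≥ V_ov = 0.48 V, confirming saturation.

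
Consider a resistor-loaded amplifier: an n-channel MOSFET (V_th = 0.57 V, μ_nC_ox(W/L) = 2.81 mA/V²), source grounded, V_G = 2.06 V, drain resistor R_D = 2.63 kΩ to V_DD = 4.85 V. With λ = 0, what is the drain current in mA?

I_D = 1.66 mA

V_GS = V_G = 2.06 V, so V_ov = 2.06 − 0.57 = 1.49 V.
Assume saturation: I_D = ½ k_n V_ov² = 0.5 × 2.81 × 1.49² = 3.12 mA, giving V_DS = V_DD − I_D R_D = 4.85 − 3.12 × 2.63 = -3.35 V.
But -3.35 V < V_ov = 1.49 V, so the device is actually in triode.
In triode I_D = k_n[V_ov V_DS − ½ V_DS²] and I_D = (V_DD − V_DS)/R_D. Equating: 3.7 V_DS² − 12.01 V_DS + 4.85 = 0, giving V_DS = 0.472 V (the root below V_ov).
I_D = (4.85 − 0.472) / 2.63 = 1.66 mA.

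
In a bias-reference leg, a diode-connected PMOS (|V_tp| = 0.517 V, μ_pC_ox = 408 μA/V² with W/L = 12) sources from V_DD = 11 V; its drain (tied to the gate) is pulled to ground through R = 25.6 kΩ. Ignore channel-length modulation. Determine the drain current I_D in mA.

I_D = 0.394 mA

With gate tied to drain, V_SG = V_SD ≥ V_SG − |V_tp|, so the device is in saturation.
k_p = μ_pC_ox · (W/L) = 4.896 mA/V².
KCL at the drain: ½ k_p (V_SG − |V_tp|)² = (V_DD − V_SG)/R.
Let x = V_SG − 0.517. Then 62.7 x² + x − 10.48 = 0, giving x = 0.401 V (positive root), so V_SG = 0.918 V.
I_D = (V_DD − V_SG)/R = (11 − 0.918) / 25.6 = 0.394 mA.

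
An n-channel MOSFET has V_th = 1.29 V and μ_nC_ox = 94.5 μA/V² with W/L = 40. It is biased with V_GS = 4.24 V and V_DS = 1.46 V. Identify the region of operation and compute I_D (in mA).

Triode; I_D = 12.3 mA

k_n = μ_nC_ox · (W/L) = 3.78 mA/V².
V_ov = V_GS − V_th = 4.24 − 1.29 = 2.95 V.
Since V_DS = 1.46 V < V_ov = 2.95 V, the device is in the triode region.
I_D = k_n [V_ov · V_DS − ½ V_DS²] = 3.78 × [2.95 × 1.46 − 0.5 × 1.46²] = 12.3 mA.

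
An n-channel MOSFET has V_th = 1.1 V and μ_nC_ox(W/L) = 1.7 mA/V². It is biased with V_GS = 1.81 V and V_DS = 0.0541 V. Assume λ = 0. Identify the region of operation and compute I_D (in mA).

V_ov = V_GS − V_th = 1.81 − 1.1 = 0.71 V.
Since V_DS = 0.0541 V < V_ov = 0.71 V, the device is in the triode region.
I_D = k_n [V_ov · V_DS − ½ V_DS²] = 1.7 × [0.71 × 0.0541 − 0.5 × 0.0541²] = 0.0628 mA.

Triode; I_D = 0.0628 mA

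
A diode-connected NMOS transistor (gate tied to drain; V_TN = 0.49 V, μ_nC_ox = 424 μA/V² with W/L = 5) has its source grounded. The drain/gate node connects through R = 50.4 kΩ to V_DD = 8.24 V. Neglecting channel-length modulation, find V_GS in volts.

V_GS = 0.862 V

With gate tied to drain, V_GS = V_DS ≥ V_GS − V_TN, so the device is in saturation.
k_n = μ_nC_ox · (W/L) = 2.12 mA/V².
KCL at the drain: ½ k_n (V_GS − V_TN)² = (V_DD − V_GS)/R.
Let x = V_GS − 0.49. Then 53.4 x² + x − 7.75 = 0, giving x = 0.372 V (positive root), so V_GS = 0.862 V.
I_D = (V_DD − V_GS)/R = (8.24 − 0.862) / 50.4 = 0.146 mA.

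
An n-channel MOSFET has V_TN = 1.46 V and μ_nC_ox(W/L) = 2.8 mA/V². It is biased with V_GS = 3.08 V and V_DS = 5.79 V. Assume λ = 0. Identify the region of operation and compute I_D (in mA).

Saturation; I_D = 3.67 mA

V_ov = V_GS − V_TN = 3.08 − 1.46 = 1.62 V.
Since V_DS = 5.79 V ≥ V_ov = 1.62 V, the device is in saturation.
I_D = ½ k_n V_ov² = 0.5 × 2.8 × 1.62² = 3.67 mA.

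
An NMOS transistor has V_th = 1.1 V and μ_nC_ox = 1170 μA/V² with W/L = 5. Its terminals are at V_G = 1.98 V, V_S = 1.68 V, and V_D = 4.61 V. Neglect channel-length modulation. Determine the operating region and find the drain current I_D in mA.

Cutoff; I_D = 0 mA

V_GS = V_G − V_S = 1.98 − 1.68 = 0.3 V; V_DS = V_D − V_S = 4.61 − 1.68 = 2.93 V.
V_GS = 0.3 V < V_th = 1.1 V, so the transistor is in cutoff.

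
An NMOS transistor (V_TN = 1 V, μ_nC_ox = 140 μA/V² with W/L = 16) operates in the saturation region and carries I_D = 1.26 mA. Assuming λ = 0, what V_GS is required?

k_n = μ_nC_ox · (W/L) = 2.24 mA/V².
In saturation I_D = ½ k_n (V_GS − V_TN)², so V_GS − V_TN = √(2 I_D / k_n) = √(2 × 1.26 / 2.24) = 1.06 V.
V_GS = 1 + 1.06 = 2.06 V.

V_GS = 2.06 V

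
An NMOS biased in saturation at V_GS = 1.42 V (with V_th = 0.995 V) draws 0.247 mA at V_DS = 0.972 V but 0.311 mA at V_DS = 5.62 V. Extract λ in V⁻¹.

With V_GS fixed, I_D ∝ (1 + λ V_DS) in saturation, so I_D2/I_D1 = (1 + λ V_DS2)/(1 + λ V_DS1).
0.311/0.247 = 1.259 = (1 + 5.62 λ)/(1 + 0.972 λ).
Solving: λ (I_D1 V_DS2 − I_D2 V_DS1) = I_D2 − I_D1, so λ = (0.311 − 0.247) / (0.247 × 5.62 − 0.311 × 0.972) = 0.064 / 1.09 = 0.0589 V⁻¹.

λ = 0.0589 V⁻¹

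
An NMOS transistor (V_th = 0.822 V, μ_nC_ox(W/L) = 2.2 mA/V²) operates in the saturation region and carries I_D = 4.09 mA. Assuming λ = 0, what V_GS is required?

In saturation I_D = ½ k_n (V_GS − V_th)², so V_GS − V_th = √(2 I_D / k_n) = √(2 × 4.09 / 2.2) = 1.93 V.
V_GS = 0.822 + 1.93 = 2.75 V.

V_GS = 2.75 V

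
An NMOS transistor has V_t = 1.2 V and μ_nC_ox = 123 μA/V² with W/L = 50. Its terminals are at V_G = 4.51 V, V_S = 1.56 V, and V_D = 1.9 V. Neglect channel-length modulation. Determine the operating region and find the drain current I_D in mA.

V_GS = V_G − V_S = 4.51 − 1.56 = 2.95 V; V_DS = V_D − V_S = 1.9 − 1.56 = 0.34 V.
k_n = μ_nC_ox · (W/L) = 6.15 mA/V².
V_ov = V_GS − V_t = 2.95 − 1.2 = 1.75 V.
Since V_DS = 0.34 V < V_ov = 1.75 V, the device is in the triode region.
I_D = k_n [V_ov · V_DS − ½ V_DS²] = 6.15 × [1.75 × 0.34 − 0.5 × 0.34²] = 3.3 mA.

Triode; I_D = 3.30 mA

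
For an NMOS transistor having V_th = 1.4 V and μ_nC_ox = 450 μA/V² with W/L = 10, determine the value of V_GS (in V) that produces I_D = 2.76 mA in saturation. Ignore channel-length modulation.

V_GS = 2.51 V

k_n = μ_nC_ox · (W/L) = 4.5 mA/V².
In saturation I_D = ½ k_n (V_GS − V_th)², so V_GS − V_th = √(2 I_D / k_n) = √(2 × 2.76 / 4.5) = 1.11 V.
V_GS = 1.4 + 1.11 = 2.51 V.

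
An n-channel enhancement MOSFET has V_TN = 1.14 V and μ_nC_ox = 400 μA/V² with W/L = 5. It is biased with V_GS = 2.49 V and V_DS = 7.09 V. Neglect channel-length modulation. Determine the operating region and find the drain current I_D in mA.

Saturation; I_D = 1.82 mA

k_n = μ_nC_ox · (W/L) = 2 mA/V².
V_ov = V_GS − V_TN = 2.49 − 1.14 = 1.35 V.
Since V_DS = 7.09 V ≥ V_ov = 1.35 V, the device is in saturation.
I_D = ½ k_n V_ov² = 0.5 × 2 × 1.35² = 1.82 mA.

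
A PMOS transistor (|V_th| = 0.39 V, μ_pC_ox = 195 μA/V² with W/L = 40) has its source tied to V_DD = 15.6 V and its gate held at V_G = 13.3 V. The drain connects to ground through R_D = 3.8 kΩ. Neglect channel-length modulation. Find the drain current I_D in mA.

I_D = 4.03 mA

V_SG = V_DD − V_G = 15.6 − 13.3 = 2.3 V, so V_ov = 2.3 − 0.39 = 1.91 V.
k_p = μ_pC_ox · (W/L) = 7.8 mA/V².
Assume saturation: I_D = ½ k_p V_ov² = 0.5 × 7.8 × 1.91² = 14.2 mA, giving V_SD = V_DD − I_D R_D = 15.6 − 14.2 × 3.8 = -38.5 V.
But -38.5 V < V_ov = 1.91 V, so the device is actually in triode.
In triode I_D = k_p[V_ov V_SD − ½ V_SD²] and I_D = (V_DD − V_SD)/R_D. Equating: 14.8 V_SD² − 57.61 V_SD + 15.6 = 0, giving V_SD = 0.293 V (the root below V_ov).
I_D = (15.6 − 0.293) / 3.8 = 4.03 mA.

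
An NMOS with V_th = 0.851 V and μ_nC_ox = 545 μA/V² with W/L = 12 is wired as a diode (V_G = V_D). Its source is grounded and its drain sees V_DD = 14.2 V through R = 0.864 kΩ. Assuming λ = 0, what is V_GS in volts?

V_GS = 2.85 V

With gate tied to drain, V_GS = V_DS ≥ V_GS − V_th, so the device is in saturation.
k_n = μ_nC_ox · (W/L) = 6.54 mA/V².
KCL at the drain: ½ k_n (V_GS − V_th)² = (V_DD − V_GS)/R.
Let x = V_GS − 0.851. Then 2.83 x² + x − 13.35 = 0, giving x = 2 V (positive root), so V_GS = 2.85 V.
I_D = (V_DD − V_GS)/R = (14.2 − 2.85) / 0.864 = 13.1 mA.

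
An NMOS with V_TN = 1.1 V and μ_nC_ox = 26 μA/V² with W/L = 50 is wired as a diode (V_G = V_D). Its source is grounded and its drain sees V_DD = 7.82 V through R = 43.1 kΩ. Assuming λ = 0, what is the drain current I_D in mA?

I_D = 0.145 mA

With gate tied to drain, V_GS = V_DS ≥ V_GS − V_TN, so the device is in saturation.
k_n = μ_nC_ox · (W/L) = 1.3 mA/V².
KCL at the drain: ½ k_n (V_GS − V_TN)² = (V_DD − V_GS)/R.
Let x = V_GS − 1.1. Then 28 x² + x − 6.72 = 0, giving x = 0.472 V (positive root), so V_GS = 1.57 V.
I_D = (V_DD − V_GS)/R = (7.82 − 1.57) / 43.1 = 0.145 mA.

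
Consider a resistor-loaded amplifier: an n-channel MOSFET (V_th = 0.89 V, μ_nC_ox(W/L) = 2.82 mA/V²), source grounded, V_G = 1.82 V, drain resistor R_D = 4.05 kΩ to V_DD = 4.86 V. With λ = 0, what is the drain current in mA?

I_D = 1.05 mA

V_GS = V_G = 1.82 V, so V_ov = 1.82 − 0.89 = 0.93 V.
Assume saturation: I_D = ½ k_n V_ov² = 0.5 × 2.82 × 0.93² = 1.22 mA, giving V_DS = V_DD − I_D R_D = 4.86 − 1.22 × 4.05 = -0.079 V.
But -0.079 V < V_ov = 0.93 V, so the device is actually in triode.
In triode I_D = k_n[V_ov V_DS − ½ V_DS²] and I_D = (V_DD − V_DS)/R_D. Equating: 5.71 V_DS² − 11.62 V_DS + 4.86 = 0, giving V_DS = 0.588 V (the root below V_ov).
I_D = (4.86 − 0.588) / 4.05 = 1.05 mA.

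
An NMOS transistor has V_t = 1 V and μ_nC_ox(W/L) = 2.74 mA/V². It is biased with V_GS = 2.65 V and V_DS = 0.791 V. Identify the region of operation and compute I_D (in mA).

Triode; I_D = 2.72 mA

V_ov = V_GS − V_t = 2.65 − 1 = 1.65 V.
Since V_DS = 0.791 V < V_ov = 1.65 V, the device is in the triode region.
I_D = k_n [V_ov · V_DS − ½ V_DS²] = 2.74 × [1.65 × 0.791 − 0.5 × 0.791²] = 2.72 mA.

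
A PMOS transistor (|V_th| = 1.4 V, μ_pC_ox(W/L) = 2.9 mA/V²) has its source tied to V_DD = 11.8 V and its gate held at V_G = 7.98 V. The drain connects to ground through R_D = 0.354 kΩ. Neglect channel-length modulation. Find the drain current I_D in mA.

V_SG = V_DD − V_G = 11.8 − 7.98 = 3.82 V, so V_ov = 3.82 − 1.4 = 2.42 V.
Assume saturation: I_D = ½ k_p V_ov² = 0.5 × 2.9 × 2.42² = 8.49 mA, giving V_SD = V_DD − I_D R_D = 11.8 − 8.49 × 0.354 = 8.79 V.
V_SD = 8.79 V ≥ V_ov = 2.42 V, confirming saturation.

I_D = 8.49 mA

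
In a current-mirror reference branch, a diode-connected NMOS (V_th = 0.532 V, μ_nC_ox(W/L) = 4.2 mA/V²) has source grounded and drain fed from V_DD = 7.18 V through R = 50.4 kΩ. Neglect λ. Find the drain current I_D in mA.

I_D = 0.127 mA

With gate tied to drain, V_GS = V_DS ≥ V_GS − V_th, so the device is in saturation.
KCL at the drain: ½ k_n (V_GS − V_th)² = (V_DD − V_GS)/R.
Let x = V_GS − 0.532. Then 106 x² + x − 6.648 = 0, giving x = 0.246 V (positive root), so V_GS = 0.778 V.
I_D = (V_DD − V_GS)/R = (7.18 − 0.778) / 50.4 = 0.127 mA.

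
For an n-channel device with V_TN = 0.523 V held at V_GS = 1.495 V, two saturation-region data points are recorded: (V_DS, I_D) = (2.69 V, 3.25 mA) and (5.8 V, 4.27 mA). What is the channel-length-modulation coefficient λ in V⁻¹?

λ = 0.139 V⁻¹

With V_GS fixed, I_D ∝ (1 + λ V_DS) in saturation, so I_D2/I_D1 = (1 + λ V_DS2)/(1 + λ V_DS1).
4.27/3.25 = 1.314 = (1 + 5.8 λ)/(1 + 2.69 λ).
Solving: λ (I_D1 V_DS2 − I_D2 V_DS1) = I_D2 − I_D1, so λ = (4.27 − 3.25) / (3.25 × 5.8 − 4.27 × 2.69) = 1.02 / 7.36 = 0.139 V⁻¹.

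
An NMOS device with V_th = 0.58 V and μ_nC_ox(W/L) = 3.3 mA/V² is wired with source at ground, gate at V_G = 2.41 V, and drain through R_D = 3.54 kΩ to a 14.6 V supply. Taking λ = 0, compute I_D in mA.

V_GS = V_G = 2.41 V, so V_ov = 2.41 − 0.58 = 1.83 V.
Assume saturation: I_D = ½ k_n V_ov² = 0.5 × 3.3 × 1.83² = 5.53 mA, giving V_DS = V_DD − I_D R_D = 14.6 − 5.53 × 3.54 = -4.96 V.
But -4.96 V < V_ov = 1.83 V, so the device is actually in triode.
In triode I_D = k_n[V_ov V_DS − ½ V_DS²] and I_D = (V_DD − V_DS)/R_D. Equating: 5.84 V_DS² − 22.38 V_DS + 14.6 = 0, giving V_DS = 0.834 V (the root below V_ov).
I_D = (14.6 − 0.834) / 3.54 = 3.89 mA.

I_D = 3.89 mA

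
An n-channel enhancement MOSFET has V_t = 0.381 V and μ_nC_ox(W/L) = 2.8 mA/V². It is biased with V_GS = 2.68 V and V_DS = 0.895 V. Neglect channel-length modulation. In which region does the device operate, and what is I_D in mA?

Triode; I_D = 4.64 mA

V_ov = V_GS − V_t = 2.68 − 0.381 = 2.3 V.
Since V_DS = 0.895 V < V_ov = 2.3 V, the device is in the triode region.
I_D = k_n [V_ov · V_DS − ½ V_DS²] = 2.8 × [2.3 × 0.895 − 0.5 × 0.895²] = 4.64 mA.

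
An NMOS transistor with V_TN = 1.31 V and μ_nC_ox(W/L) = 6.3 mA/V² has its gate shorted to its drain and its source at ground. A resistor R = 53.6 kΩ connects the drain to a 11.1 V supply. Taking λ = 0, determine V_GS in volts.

V_GS = 1.55 V

With gate tied to drain, V_GS = V_DS ≥ V_GS − V_TN, so the device is in saturation.
KCL at the drain: ½ k_n (V_GS − V_TN)² = (V_DD − V_GS)/R.
Let x = V_GS − 1.31. Then 169 x² + x − 9.79 = 0, giving x = 0.238 V (positive root), so V_GS = 1.55 V.
I_D = (V_DD − V_GS)/R = (11.1 − 1.55) / 53.6 = 0.178 mA.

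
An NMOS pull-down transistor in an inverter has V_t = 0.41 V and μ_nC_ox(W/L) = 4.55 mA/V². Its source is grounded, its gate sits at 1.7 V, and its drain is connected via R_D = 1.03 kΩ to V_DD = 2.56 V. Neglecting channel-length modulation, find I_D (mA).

I_D = 2.07 mA

V_GS = V_G = 1.7 V, so V_ov = 1.7 − 0.41 = 1.29 V.
Assume saturation: I_D = ½ k_n V_ov² = 0.5 × 4.55 × 1.29² = 3.79 mA, giving V_DS = V_DD − I_D R_D = 2.56 − 3.79 × 1.03 = -1.34 V.
But -1.34 V < V_ov = 1.29 V, so the device is actually in triode.
In triode I_D = k_n[V_ov V_DS − ½ V_DS²] and I_D = (V_DD − V_DS)/R_D. Equating: 2.34 V_DS² − 7.046 V_DS + 2.56 = 0, giving V_DS = 0.423 V (the root below V_ov).
I_D = (2.56 − 0.423) / 1.03 = 2.07 mA.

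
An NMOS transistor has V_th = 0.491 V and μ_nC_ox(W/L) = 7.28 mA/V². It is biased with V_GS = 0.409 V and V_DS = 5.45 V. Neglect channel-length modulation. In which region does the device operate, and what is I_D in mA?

V_GS = 0.409 V < V_th = 0.491 V, so the transistor is in cutoff.

Cutoff; I_D = 0 mA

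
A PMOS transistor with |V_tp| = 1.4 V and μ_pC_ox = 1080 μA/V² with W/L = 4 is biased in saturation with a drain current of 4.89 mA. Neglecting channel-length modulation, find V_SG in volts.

V_SG = 2.90 V

k_p = μ_pC_ox · (W/L) = 4.32 mA/V².
In saturation I_D = ½ k_p (V_SG − |V_tp|)², so V_SG − |V_tp| = √(2 I_D / k_p) = √(2 × 4.89 / 4.32) = 1.5 V.
V_SG = 1.4 + 1.5 = 2.9 V.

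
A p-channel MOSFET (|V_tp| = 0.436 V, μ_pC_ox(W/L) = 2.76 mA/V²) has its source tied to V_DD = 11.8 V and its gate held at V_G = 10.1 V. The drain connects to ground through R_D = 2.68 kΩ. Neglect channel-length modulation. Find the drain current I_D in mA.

I_D = 2.20 mA

V_SG = V_DD − V_G = 11.8 − 10.1 = 1.7 V, so V_ov = 1.7 − 0.436 = 1.26 V.
Assume saturation: I_D = ½ k_p V_ov² = 0.5 × 2.76 × 1.26² = 2.2 mA, giving V_SD = V_DD − I_D R_D = 11.8 − 2.2 × 2.68 = 5.89 V.
V_SD = 5.89 V ≥ V_ov = 1.26 V, confirming saturation.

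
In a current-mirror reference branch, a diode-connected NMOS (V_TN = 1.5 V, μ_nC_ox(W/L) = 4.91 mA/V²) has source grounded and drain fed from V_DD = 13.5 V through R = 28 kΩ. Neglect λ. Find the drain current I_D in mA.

I_D = 0.414 mA

With gate tied to drain, V_GS = V_DS ≥ V_GS − V_TN, so the device is in saturation.
KCL at the drain: ½ k_n (V_GS − V_TN)² = (V_DD − V_GS)/R.
Let x = V_GS − 1.5. Then 68.7 x² + x − 12 = 0, giving x = 0.411 V (positive root), so V_GS = 1.91 V.
I_D = (V_DD − V_GS)/R = (13.5 − 1.91) / 28 = 0.414 mA.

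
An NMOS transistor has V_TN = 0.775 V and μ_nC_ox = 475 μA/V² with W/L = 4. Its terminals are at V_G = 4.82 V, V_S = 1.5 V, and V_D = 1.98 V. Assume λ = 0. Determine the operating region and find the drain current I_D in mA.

V_GS = V_G − V_S = 4.82 − 1.5 = 3.32 V; V_DS = V_D − V_S = 1.98 − 1.5 = 0.48 V.
k_n = μ_nC_ox · (W/L) = 1.9 mA/V².
V_ov = V_GS − V_TN = 3.32 − 0.775 = 2.55 V.
Since V_DS = 0.48 V < V_ov = 2.55 V, the device is in the triode region.
I_D = k_n [V_ov · V_DS − ½ V_DS²] = 1.9 × [2.55 × 0.48 − 0.5 × 0.48²] = 2.1 mA.

Triode; I_D = 2.10 mA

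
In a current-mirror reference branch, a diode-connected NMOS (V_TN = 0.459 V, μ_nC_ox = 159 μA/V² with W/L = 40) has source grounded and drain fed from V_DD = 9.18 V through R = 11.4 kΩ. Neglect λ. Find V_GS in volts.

With gate tied to drain, V_GS = V_DS ≥ V_GS − V_TN, so the device is in saturation.
k_n = μ_nC_ox · (W/L) = 6.36 mA/V².
KCL at the drain: ½ k_n (V_GS − V_TN)² = (V_DD − V_GS)/R.
Let x = V_GS − 0.459. Then 36.3 x² + x − 8.721 = 0, giving x = 0.477 V (positive root), so V_GS = 0.936 V.
I_D = (V_DD − V_GS)/R = (9.18 − 0.936) / 11.4 = 0.723 mA.

V_GS = 0.936 V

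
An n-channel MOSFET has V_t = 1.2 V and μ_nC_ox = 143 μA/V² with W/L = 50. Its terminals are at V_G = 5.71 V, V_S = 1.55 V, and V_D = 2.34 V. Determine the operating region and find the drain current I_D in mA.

V_GS = V_G − V_S = 5.71 − 1.55 = 4.16 V; V_DS = V_D − V_S = 2.34 − 1.55 = 0.79 V.
k_n = μ_nC_ox · (W/L) = 7.15 mA/V².
V_ov = V_GS − V_t = 4.16 − 1.2 = 2.96 V.
Since V_DS = 0.79 V < V_ov = 2.96 V, the device is in the triode region.
I_D = k_n [V_ov · V_DS − ½ V_DS²] = 7.15 × [2.96 × 0.79 − 0.5 × 0.79²] = 14.5 mA.

Triode; I_D = 14.5 mA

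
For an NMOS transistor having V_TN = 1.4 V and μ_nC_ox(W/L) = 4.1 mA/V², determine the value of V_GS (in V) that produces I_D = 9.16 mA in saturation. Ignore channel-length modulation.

V_GS = 3.51 V

In saturation I_D = ½ k_n (V_GS − V_TN)², so V_GS − V_TN = √(2 I_D / k_n) = √(2 × 9.16 / 4.1) = 2.11 V.
V_GS = 1.4 + 2.11 = 3.51 V.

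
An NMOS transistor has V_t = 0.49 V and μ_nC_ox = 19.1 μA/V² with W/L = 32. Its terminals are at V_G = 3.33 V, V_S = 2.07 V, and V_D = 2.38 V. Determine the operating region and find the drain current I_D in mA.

Triode; I_D = 0.117 mA

V_GS = V_G − V_S = 3.33 − 2.07 = 1.26 V; V_DS = V_D − V_S = 2.38 − 2.07 = 0.31 V.
k_n = μ_nC_ox · (W/L) = 0.6112 mA/V².
V_ov = V_GS − V_t = 1.26 − 0.49 = 0.77 V.
Since V_DS = 0.31 V < V_ov = 0.77 V, the device is in the triode region.
I_D = k_n [V_ov · V_DS − ½ V_DS²] = 0.6112 × [0.77 × 0.31 − 0.5 × 0.31²] = 0.117 mA.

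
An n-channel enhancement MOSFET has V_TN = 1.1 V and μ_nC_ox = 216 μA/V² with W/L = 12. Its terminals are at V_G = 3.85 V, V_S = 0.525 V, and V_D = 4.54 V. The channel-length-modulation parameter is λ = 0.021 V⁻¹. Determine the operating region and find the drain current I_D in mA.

V_GS = V_G − V_S = 3.85 − 0.525 = 3.33 V; V_DS = V_D − V_S = 4.54 − 0.525 = 4.01 V.
k_n = μ_nC_ox · (W/L) = 2.592 mA/V².
V_ov = V_GS − V_TN = 3.33 − 1.1 = 2.23 V.
Since V_DS = 4.01 V ≥ V_ov = 2.23 V, the device is in saturation.
I_D = ½ k_n V_ov² (1 + λ V_DS) = 0.5 × 2.592 × 2.23² × (1 + 0.021 × 4.01) = 6.96 mA.

Saturation; I_D = 6.96 mA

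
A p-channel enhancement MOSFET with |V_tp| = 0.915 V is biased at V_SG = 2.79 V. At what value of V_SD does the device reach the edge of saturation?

V_SD,sat = 1.88 V

The boundary between triode and saturation is V_SD = V_SG − |V_tp| = V_ov.
V_ov = 2.79 − 0.915 = 1.88 V.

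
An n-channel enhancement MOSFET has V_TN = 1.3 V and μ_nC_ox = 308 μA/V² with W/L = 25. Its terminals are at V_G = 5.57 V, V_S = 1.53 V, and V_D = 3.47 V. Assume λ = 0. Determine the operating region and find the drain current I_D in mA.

V_GS = V_G − V_S = 5.57 − 1.53 = 4.04 V; V_DS = V_D − V_S = 3.47 − 1.53 = 1.94 V.
k_n = μ_nC_ox · (W/L) = 7.7 mA/V².
V_ov = V_GS − V_TN = 4.04 − 1.3 = 2.74 V.
Since V_DS = 1.94 V < V_ov = 2.74 V, the device is in the triode region.
I_D = k_n [V_ov · V_DS − ½ V_DS²] = 7.7 × [2.74 × 1.94 − 0.5 × 1.94²] = 26.4 mA.

Triode; I_D = 26.4 mA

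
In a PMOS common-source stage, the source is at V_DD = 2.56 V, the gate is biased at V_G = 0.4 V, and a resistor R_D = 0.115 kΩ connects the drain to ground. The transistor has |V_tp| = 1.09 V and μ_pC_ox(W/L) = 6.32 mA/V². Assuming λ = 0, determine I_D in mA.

I_D = 3.62 mA

V_SG = V_DD − V_G = 2.56 − 0.4 = 2.16 V, so V_ov = 2.16 − 1.09 = 1.07 V.
Assume saturation: I_D = ½ k_p V_ov² = 0.5 × 6.32 × 1.07² = 3.62 mA, giving V_SD = V_DD − I_D R_D = 2.56 − 3.62 × 0.115 = 2.14 V.
V_SD = 2.14 V ≥ V_ov = 1.07 V, confirming saturation.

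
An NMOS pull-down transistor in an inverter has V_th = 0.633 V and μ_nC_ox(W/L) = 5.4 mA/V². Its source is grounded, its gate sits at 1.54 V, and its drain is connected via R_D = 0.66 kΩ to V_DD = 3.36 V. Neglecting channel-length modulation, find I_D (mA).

I_D = 2.22 mA

V_GS = V_G = 1.54 V, so V_ov = 1.54 − 0.633 = 0.907 V.
Assume saturation: I_D = ½ k_n V_ov² = 0.5 × 5.4 × 0.907² = 2.22 mA, giving V_DS = V_DD − I_D R_D = 3.36 − 2.22 × 0.66 = 1.89 V.
V_DS = 1.89 V ≥ V_ov = 0.907 V, confirming saturation.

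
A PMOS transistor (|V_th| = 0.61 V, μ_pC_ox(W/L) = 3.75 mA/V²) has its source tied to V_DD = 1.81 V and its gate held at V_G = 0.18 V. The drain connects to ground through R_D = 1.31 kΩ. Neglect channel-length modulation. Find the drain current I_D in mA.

V_SG = V_DD − V_G = 1.81 − 0.18 = 1.63 V, so V_ov = 1.63 − 0.61 = 1.02 V.
Assume saturation: I_D = ½ k_p V_ov² = 0.5 × 3.75 × 1.02² = 1.95 mA, giving V_SD = V_DD − I_D R_D = 1.81 − 1.95 × 1.31 = -0.745 V.
But -0.745 V < V_ov = 1.02 V, so the device is actually in triode.
In triode I_D = k_p[V_ov V_SD − ½ V_SD²] and I_D = (V_DD − V_SD)/R_D. Equating: 2.46 V_SD² − 6.011 V_SD + 1.81 = 0, giving V_SD = 0.352 V (the root below V_ov).
I_D = (1.81 − 0.352) / 1.31 = 1.11 mA.

I_D = 1.11 mA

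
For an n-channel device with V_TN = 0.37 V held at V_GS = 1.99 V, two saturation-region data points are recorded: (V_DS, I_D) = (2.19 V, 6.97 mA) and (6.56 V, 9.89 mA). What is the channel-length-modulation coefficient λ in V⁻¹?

With V_GS fixed, I_D ∝ (1 + λ V_DS) in saturation, so I_D2/I_D1 = (1 + λ V_DS2)/(1 + λ V_DS1).
9.89/6.97 = 1.419 = (1 + 6.56 λ)/(1 + 2.19 λ).
Solving: λ (I_D1 V_DS2 − I_D2 V_DS1) = I_D2 − I_D1, so λ = (9.89 − 6.97) / (6.97 × 6.56 − 9.89 × 2.19) = 2.92 / 24.1 = 0.121 V⁻¹.

λ = 0.121 V⁻¹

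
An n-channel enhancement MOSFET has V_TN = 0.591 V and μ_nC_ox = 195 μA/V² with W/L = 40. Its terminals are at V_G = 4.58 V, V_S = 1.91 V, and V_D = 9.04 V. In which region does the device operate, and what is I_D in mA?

Saturation; I_D = 16.9 mA

V_GS = V_G − V_S = 4.58 − 1.91 = 2.67 V; V_DS = V_D − V_S = 9.04 − 1.91 = 7.13 V.
k_n = μ_nC_ox · (W/L) = 7.8 mA/V².
V_ov = V_GS − V_TN = 2.67 − 0.591 = 2.08 V.
Since V_DS = 7.13 V ≥ V_ov = 2.08 V, the device is in saturation.
I_D = ½ k_n V_ov² = 0.5 × 7.8 × 2.08² = 16.9 mA.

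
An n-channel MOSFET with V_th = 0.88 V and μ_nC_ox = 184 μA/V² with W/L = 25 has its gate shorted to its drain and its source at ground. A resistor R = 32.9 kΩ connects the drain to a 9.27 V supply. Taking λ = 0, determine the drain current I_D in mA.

I_D = 0.245 mA

With gate tied to drain, V_GS = V_DS ≥ V_GS − V_th, so the device is in saturation.
k_n = μ_nC_ox · (W/L) = 4.6 mA/V².
KCL at the drain: ½ k_n (V_GS − V_th)² = (V_DD − V_GS)/R.
Let x = V_GS − 0.88. Then 75.7 x² + x − 8.39 = 0, giving x = 0.326 V (positive root), so V_GS = 1.21 V.
I_D = (V_DD − V_GS)/R = (9.27 − 1.21) / 32.9 = 0.245 mA.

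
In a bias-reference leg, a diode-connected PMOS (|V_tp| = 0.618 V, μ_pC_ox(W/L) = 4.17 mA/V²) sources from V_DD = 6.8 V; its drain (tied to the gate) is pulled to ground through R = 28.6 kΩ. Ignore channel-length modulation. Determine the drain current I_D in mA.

With gate tied to drain, V_SG = V_SD ≥ V_SG − |V_tp|, so the device is in saturation.
KCL at the drain: ½ k_p (V_SG − |V_tp|)² = (V_DD − V_SG)/R.
Let x = V_SG − 0.618. Then 59.6 x² + x − 6.182 = 0, giving x = 0.314 V (positive root), so V_SG = 0.932 V.
I_D = (V_DD − V_SG)/R = (6.8 − 0.932) / 28.6 = 0.205 mA.

I_D = 0.205 mA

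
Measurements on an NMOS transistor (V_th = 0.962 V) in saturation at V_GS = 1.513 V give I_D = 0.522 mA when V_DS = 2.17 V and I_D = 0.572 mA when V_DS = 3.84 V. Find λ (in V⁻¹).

With V_GS fixed, I_D ∝ (1 + λ V_DS) in saturation, so I_D2/I_D1 = (1 + λ V_DS2)/(1 + λ V_DS1).
0.572/0.522 = 1.096 = (1 + 3.84 λ)/(1 + 2.17 λ).
Solving: λ (I_D1 V_DS2 − I_D2 V_DS1) = I_D2 − I_D1, so λ = (0.572 − 0.522) / (0.522 × 3.84 − 0.572 × 2.17) = 0.05 / 0.763 = 0.0655 V⁻¹.

λ = 0.0655 V⁻¹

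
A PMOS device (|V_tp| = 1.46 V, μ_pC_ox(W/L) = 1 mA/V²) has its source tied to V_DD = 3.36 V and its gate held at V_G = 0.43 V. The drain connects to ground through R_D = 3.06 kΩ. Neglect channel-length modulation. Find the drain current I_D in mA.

I_D = 0.843 mA

V_SG = V_DD − V_G = 3.36 − 0.43 = 2.93 V, so V_ov = 2.93 − 1.46 = 1.47 V.
Assume saturation: I_D = ½ k_p V_ov² = 0.5 × 1 × 1.47² = 1.08 mA, giving V_SD = V_DD − I_D R_D = 3.36 − 1.08 × 3.06 = 0.0538 V.
But 0.0538 V < V_ov = 1.47 V, so the device is actually in triode.
In triode I_D = k_p[V_ov V_SD − ½ V_SD²] and I_D = (V_DD − V_SD)/R_D. Equating: 1.53 V_SD² − 5.498 V_SD + 3.36 = 0, giving V_SD = 0.781 V (the root below V_ov).
I_D = (3.36 − 0.781) / 3.06 = 0.843 mA.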